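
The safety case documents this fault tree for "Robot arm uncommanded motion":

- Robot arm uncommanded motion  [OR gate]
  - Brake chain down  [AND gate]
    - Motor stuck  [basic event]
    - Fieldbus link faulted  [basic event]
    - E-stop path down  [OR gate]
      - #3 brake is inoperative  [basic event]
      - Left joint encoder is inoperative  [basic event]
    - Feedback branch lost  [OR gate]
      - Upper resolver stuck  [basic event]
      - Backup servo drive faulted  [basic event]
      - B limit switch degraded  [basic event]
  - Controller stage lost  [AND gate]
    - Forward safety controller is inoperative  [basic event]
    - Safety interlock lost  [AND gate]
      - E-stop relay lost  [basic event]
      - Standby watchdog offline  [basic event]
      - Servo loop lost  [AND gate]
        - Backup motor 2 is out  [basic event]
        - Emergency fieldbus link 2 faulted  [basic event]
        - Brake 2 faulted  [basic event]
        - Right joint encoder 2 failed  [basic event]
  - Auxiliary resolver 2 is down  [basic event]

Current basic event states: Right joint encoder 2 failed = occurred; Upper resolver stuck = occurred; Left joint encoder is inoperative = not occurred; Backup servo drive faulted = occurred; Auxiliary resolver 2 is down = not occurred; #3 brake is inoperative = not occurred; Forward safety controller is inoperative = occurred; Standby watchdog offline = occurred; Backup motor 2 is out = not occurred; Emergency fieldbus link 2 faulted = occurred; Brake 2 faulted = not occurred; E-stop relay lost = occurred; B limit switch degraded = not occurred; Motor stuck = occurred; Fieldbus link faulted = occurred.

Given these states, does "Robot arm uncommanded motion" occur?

E-stop path down [OR]: #3 brake is inoperative=not, Left joint encoder is inoperative=not → no input occurs → does not occur.
Feedback branch lost [OR]: Upper resolver stuck=occurs, Backup servo drive faulted=occurs, B limit switch degraded=not → at least one input occurs → occurs.
Brake chain down [AND]: Motor stuck=occurs, Fieldbus link faulted=occurs, E-stop path down=not, Feedback branch lost=occurs → not all inputs occur → does not occur.
Servo loop lost [AND]: Backup motor 2 is out=not, Emergency fieldbus link 2 faulted=occurs, Brake 2 faulted=not, Right joint encoder 2 failed=occurs → not all inputs occur → does not occur.
Safety interlock lost [AND]: E-stop relay lost=occurs, Standby watchdog offline=occurs, Servo loop lost=not → not all inputs occur → does not occur.
Controller stage lost [AND]: Forward safety controller is inoperative=occurs, Safety interlock lost=not → not all inputs occur → does not occur.
Robot arm uncommanded motion [OR]: Brake chain down=not, Controller stage lost=not, Auxiliary resolver 2 is down=not → no input occurs → does not occur.

No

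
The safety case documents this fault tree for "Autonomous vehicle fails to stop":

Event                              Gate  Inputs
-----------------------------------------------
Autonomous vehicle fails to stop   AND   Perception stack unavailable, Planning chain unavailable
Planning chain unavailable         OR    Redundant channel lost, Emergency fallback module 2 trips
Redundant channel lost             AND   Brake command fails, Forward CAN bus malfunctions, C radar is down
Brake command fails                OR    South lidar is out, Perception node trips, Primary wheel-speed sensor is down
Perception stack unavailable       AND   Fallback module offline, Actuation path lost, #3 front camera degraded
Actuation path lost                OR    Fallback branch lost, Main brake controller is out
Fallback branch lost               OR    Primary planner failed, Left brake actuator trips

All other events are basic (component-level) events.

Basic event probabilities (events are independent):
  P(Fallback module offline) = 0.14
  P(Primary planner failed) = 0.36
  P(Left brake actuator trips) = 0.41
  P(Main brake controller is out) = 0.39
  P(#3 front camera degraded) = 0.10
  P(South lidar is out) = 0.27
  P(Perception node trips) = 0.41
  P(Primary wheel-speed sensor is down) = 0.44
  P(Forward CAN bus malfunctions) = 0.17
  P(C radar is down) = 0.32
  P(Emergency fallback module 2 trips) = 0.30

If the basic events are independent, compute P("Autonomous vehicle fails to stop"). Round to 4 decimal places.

P(Fallback branch lost) [OR] = 1 − (1−0.36) × (1−0.41) = 0.622400
P(Actuation path lost) [OR] = 1 − (1−0.622400) × (1−0.39) = 0.769664
P(Perception stack unavailable) [AND] = 0.14 × 0.769664 × 0.10 = 0.010775
P(Brake command fails) [OR] = 1 − (1−0.27) × (1−0.41) × (1−0.44) = 0.758808
P(Redundant channel lost) [AND] = 0.758808 × 0.17 × 0.32 = 0.041279
P(Planning chain unavailable) [OR] = 1 − (1−0.041279) × (1−0.30) = 0.328895
P(Autonomous vehicle fails to stop) [AND] = 0.010775 × 0.328895 = 0.003544
Rounded to 4 decimal places: P(Autonomous vehicle fails to stop) ≈ 0.0035.

0.0035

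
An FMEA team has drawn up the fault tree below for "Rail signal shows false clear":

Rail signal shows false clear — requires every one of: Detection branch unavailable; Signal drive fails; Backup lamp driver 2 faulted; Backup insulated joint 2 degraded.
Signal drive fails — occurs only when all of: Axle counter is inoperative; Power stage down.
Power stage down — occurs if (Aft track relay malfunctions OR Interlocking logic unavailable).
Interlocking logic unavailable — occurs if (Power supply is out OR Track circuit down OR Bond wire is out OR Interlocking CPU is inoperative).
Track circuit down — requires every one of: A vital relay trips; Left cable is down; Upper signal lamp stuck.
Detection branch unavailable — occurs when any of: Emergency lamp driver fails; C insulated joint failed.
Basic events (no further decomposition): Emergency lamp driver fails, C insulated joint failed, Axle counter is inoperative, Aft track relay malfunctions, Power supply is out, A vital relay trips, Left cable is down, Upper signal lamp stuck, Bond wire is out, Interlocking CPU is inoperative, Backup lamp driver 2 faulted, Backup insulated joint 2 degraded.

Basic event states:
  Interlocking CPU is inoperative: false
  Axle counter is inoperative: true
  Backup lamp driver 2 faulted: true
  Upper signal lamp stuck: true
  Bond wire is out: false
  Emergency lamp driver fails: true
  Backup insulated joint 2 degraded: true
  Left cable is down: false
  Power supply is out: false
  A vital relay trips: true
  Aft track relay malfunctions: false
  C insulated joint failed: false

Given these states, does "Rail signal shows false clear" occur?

Detection branch unavailable [OR]: Emergency lamp driver fails=occurs, C insulated joint failed=not → at least one input occurs → occurs.
Track circuit down [AND]: A vital relay trips=occurs, Left cable is down=not, Upper signal lamp stuck=occurs → not all inputs occur → does not occur.
Interlocking logic unavailable [OR]: Power supply is out=not, Track circuit down=not, Bond wire is out=not, Interlocking CPU is inoperative=not → no input occurs → does not occur.
Power stage down [OR]: Aft track relay malfunctions=not, Interlocking logic unavailable=not → no input occurs → does not occur.
Signal drive fails [AND]: Axle counter is inoperative=occurs, Power stage down=not → not all inputs occur → does not occur.
Rail signal shows false clear [AND]: Detection branch unavailable=occurs, Signal drive fails=not, Backup lamp driver 2 faulted=occurs, Backup insulated joint 2 degraded=occurs → not all inputs occur → does not occur.

No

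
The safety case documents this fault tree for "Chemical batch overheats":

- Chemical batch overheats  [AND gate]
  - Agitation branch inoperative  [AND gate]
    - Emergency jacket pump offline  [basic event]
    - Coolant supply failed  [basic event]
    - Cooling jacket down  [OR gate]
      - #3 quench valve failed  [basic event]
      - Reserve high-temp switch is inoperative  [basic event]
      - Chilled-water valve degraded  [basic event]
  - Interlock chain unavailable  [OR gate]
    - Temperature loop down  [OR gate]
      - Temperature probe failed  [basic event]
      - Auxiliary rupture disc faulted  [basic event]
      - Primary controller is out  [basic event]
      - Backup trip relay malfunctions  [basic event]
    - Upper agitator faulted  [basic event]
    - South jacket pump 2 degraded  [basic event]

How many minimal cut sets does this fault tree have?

18

Cooling jacket down [OR]: union of children's cut sets → 3 cut set(s).
Agitation branch inoperative [AND]: one cut set from each child combined → 1 × 1 × 3 = 3 cut set(s).
Temperature loop down [OR]: union of children's cut sets → 4 cut set(s).
Interlock chain unavailable [OR]: union of children's cut sets → 6 cut set(s).
Chemical batch overheats [AND]: one cut set from each child combined → 3 × 6 = 18 cut set(s).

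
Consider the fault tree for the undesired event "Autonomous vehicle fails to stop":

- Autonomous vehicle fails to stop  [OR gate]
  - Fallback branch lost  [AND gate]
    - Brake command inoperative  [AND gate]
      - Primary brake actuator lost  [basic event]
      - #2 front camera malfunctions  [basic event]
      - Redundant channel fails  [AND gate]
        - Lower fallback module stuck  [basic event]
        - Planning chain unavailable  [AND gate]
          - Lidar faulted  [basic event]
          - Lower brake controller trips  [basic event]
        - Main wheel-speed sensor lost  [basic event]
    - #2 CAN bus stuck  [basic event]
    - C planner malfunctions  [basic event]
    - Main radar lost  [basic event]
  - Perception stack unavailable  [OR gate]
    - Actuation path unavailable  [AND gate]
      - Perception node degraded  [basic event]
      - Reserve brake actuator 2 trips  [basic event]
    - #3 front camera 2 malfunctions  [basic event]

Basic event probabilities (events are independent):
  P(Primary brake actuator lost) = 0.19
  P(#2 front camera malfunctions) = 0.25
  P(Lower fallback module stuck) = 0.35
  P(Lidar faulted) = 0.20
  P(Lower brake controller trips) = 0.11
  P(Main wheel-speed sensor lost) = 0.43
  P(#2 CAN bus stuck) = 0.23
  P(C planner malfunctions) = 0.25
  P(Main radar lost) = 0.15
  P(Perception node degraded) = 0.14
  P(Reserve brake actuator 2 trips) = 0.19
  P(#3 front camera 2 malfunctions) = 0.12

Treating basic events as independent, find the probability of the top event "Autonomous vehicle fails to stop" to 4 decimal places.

0.1434

P(Planning chain unavailable) [AND] = 0.20 × 0.11 = 0.022000
P(Redundant channel fails) [AND] = 0.35 × 0.022000 × 0.43 = 0.003311
P(Brake command inoperative) [AND] = 0.19 × 0.25 × 0.003311 = 0.000157
P(Fallback branch lost) [AND] = 0.000157 × 0.23 × 0.25 × 0.15 = 0.000001
P(Actuation path unavailable) [AND] = 0.14 × 0.19 = 0.026600
P(Perception stack unavailable) [OR] = 1 − (1−0.026600) × (1−0.12) = 0.143408
P(Autonomous vehicle fails to stop) [OR] = 1 − (1−0.000001) × (1−0.143408) = 0.143409
Rounded to 4 decimal places: P(Autonomous vehicle fails to stop) ≈ 0.1434.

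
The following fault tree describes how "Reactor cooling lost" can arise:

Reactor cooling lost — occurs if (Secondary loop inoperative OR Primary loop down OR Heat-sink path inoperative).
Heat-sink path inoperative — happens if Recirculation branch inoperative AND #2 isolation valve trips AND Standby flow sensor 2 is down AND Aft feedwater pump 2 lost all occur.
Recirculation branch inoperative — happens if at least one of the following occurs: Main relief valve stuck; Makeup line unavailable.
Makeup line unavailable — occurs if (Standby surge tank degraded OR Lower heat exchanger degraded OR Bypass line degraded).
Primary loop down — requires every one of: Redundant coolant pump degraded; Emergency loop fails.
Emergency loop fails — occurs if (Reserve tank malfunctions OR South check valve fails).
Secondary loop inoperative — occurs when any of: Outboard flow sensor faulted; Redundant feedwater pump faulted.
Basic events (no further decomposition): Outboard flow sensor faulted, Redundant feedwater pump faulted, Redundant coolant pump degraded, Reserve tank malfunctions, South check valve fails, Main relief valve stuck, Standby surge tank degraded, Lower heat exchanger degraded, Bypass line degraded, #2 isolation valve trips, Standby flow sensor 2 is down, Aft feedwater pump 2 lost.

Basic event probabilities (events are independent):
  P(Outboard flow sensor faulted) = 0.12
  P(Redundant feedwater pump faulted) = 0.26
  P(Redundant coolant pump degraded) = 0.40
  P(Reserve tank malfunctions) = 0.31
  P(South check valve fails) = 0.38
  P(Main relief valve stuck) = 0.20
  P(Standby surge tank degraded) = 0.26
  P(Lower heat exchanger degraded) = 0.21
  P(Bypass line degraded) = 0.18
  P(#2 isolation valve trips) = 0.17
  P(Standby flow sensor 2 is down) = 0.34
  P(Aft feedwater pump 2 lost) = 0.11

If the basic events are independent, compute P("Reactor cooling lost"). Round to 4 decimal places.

0.4998

P(Secondary loop inoperative) [OR] = 1 − (1−0.12) × (1−0.26) = 0.348800
P(Emergency loop fails) [OR] = 1 − (1−0.31) × (1−0.38) = 0.572200
P(Primary loop down) [AND] = 0.40 × 0.572200 = 0.228880
P(Makeup line unavailable) [OR] = 1 − (1−0.26) × (1−0.21) × (1−0.18) = 0.520628
P(Recirculation branch inoperative) [OR] = 1 − (1−0.20) × (1−0.520628) = 0.616502
P(Heat-sink path inoperative) [AND] = 0.616502 × 0.17 × 0.34 × 0.11 = 0.003920
P(Reactor cooling lost) [OR] = 1 − (1−0.348800) × (1−0.228880) × (1−0.003920) = 0.499815
Rounded to 4 decimal places: P(Reactor cooling lost) ≈ 0.4998.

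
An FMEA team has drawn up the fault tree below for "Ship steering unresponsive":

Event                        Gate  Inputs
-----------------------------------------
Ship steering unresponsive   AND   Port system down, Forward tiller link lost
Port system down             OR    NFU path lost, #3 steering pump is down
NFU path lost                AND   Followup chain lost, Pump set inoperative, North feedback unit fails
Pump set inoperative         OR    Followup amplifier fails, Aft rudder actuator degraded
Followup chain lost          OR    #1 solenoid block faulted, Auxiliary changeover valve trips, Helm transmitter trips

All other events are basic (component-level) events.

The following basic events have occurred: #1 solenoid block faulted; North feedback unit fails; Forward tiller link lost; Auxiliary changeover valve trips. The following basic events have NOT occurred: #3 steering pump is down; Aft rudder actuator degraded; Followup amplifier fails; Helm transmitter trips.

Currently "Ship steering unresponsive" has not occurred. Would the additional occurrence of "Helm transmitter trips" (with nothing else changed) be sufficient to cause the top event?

No

Counterfactual: set "Helm transmitter trips" to occurred.
Followup chain lost [OR]: #1 solenoid block faulted=occurs, Auxiliary changeover valve trips=occurs, Helm transmitter trips=occurs → at least one input occurs → occurs.
Pump set inoperative [OR]: Followup amplifier fails=not, Aft rudder actuator degraded=not → no input occurs → does not occur.
NFU path lost [AND]: Followup chain lost=occurs, Pump set inoperative=not, North feedback unit fails=occurs → not all inputs occur → does not occur.
Port system down [OR]: NFU path lost=not, #3 steering pump is down=not → no input occurs → does not occur.
Ship steering unresponsive [AND]: Port system down=not, Forward tiller link lost=occurs → not all inputs occur → does not occur.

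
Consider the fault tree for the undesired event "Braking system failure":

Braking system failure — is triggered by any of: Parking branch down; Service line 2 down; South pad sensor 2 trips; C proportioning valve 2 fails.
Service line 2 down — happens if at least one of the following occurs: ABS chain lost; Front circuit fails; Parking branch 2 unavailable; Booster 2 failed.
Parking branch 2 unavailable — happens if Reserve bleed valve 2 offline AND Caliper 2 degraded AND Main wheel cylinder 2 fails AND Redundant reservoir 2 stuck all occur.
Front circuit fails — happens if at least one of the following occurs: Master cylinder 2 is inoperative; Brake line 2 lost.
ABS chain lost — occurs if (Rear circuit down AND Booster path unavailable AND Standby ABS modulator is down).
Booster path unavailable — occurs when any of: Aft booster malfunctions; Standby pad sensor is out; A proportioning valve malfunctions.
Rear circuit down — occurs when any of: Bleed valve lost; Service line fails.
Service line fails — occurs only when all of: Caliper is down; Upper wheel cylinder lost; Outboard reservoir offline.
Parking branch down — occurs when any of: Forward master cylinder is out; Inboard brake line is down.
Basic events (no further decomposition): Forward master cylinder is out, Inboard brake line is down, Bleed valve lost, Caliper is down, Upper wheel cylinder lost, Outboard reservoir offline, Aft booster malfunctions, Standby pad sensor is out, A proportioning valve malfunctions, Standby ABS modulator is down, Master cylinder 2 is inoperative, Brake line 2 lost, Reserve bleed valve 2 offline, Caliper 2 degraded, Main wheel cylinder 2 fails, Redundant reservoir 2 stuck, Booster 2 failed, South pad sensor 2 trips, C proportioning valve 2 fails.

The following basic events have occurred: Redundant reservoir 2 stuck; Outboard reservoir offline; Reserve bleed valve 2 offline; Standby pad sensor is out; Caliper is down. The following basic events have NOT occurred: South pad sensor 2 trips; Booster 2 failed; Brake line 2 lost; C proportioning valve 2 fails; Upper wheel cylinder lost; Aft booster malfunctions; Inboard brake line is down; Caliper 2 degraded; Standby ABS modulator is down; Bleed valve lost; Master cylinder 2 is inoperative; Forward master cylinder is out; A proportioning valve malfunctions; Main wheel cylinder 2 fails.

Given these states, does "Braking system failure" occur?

Parking branch down [OR]: Forward master cylinder is out=not, Inboard brake line is down=not → no input occurs → does not occur.
Service line fails [AND]: Caliper is down=occurs, Upper wheel cylinder lost=not, Outboard reservoir offline=occurs → not all inputs occur → does not occur.
Rear circuit down [OR]: Bleed valve lost=not, Service line fails=not → no input occurs → does not occur.
Booster path unavailable [OR]: Aft booster malfunctions=not, Standby pad sensor is out=occurs, A proportioning valve malfunctions=not → at least one input occurs → occurs.
ABS chain lost [AND]: Rear circuit down=not, Booster path unavailable=occurs, Standby ABS modulator is down=not → not all inputs occur → does not occur.
Front circuit fails [OR]: Master cylinder 2 is inoperative=not, Brake line 2 lost=not → no input occurs → does not occur.
Parking branch 2 unavailable [AND]: Reserve bleed valve 2 offline=occurs, Caliper 2 degraded=not, Main wheel cylinder 2 fails=not, Redundant reservoir 2 stuck=occurs → not all inputs occur → does not occur.
Service line 2 down [OR]: ABS chain lost=not, Front circuit fails=not, Parking branch 2 unavailable=not, Booster 2 failed=not → no input occurs → does not occur.
Braking system failure [OR]: Parking branch down=not, Service line 2 down=not, South pad sensor 2 trips=not, C proportioning valve 2 fails=not → no input occurs → does not occur.

No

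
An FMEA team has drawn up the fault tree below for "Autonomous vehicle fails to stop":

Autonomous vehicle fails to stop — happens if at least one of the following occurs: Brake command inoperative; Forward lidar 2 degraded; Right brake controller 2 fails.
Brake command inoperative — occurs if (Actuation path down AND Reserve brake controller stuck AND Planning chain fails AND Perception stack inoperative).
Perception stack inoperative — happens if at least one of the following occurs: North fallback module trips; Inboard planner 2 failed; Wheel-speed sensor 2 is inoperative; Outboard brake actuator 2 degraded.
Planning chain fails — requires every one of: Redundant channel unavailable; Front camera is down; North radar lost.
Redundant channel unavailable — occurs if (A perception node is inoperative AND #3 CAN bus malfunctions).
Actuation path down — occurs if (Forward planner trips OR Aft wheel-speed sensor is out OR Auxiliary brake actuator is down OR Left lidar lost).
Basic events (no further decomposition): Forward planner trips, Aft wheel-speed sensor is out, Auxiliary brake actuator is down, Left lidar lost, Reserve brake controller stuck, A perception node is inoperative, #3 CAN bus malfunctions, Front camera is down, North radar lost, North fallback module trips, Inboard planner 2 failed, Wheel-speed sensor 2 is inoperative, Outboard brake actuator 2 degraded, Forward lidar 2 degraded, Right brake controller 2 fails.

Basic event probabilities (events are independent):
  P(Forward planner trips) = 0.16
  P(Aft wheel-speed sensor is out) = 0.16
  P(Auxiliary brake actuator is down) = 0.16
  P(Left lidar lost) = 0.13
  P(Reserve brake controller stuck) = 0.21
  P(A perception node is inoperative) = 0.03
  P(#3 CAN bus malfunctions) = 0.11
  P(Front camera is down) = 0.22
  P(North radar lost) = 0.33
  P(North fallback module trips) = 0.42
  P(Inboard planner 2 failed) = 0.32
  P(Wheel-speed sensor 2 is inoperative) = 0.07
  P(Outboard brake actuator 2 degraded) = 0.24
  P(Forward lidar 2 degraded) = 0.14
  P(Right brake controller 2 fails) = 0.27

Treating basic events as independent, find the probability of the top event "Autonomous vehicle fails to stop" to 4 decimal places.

P(Actuation path down) [OR] = 1 − (1−0.16) × (1−0.16) × (1−0.16) × (1−0.13) = 0.484348
P(Redundant channel unavailable) [AND] = 0.03 × 0.11 = 0.003300
P(Planning chain fails) [AND] = 0.003300 × 0.22 × 0.33 = 0.000240
P(Perception stack inoperative) [OR] = 1 − (1−0.42) × (1−0.32) × (1−0.07) × (1−0.24) = 0.721238
P(Brake command inoperative) [AND] = 0.484348 × 0.21 × 0.000240 × 0.721238 = 0.000018
P(Autonomous vehicle fails to stop) [OR] = 1 − (1−0.000018) × (1−0.14) × (1−0.27) = 0.372211
Rounded to 4 decimal places: P(Autonomous vehicle fails to stop) ≈ 0.3722.

0.3722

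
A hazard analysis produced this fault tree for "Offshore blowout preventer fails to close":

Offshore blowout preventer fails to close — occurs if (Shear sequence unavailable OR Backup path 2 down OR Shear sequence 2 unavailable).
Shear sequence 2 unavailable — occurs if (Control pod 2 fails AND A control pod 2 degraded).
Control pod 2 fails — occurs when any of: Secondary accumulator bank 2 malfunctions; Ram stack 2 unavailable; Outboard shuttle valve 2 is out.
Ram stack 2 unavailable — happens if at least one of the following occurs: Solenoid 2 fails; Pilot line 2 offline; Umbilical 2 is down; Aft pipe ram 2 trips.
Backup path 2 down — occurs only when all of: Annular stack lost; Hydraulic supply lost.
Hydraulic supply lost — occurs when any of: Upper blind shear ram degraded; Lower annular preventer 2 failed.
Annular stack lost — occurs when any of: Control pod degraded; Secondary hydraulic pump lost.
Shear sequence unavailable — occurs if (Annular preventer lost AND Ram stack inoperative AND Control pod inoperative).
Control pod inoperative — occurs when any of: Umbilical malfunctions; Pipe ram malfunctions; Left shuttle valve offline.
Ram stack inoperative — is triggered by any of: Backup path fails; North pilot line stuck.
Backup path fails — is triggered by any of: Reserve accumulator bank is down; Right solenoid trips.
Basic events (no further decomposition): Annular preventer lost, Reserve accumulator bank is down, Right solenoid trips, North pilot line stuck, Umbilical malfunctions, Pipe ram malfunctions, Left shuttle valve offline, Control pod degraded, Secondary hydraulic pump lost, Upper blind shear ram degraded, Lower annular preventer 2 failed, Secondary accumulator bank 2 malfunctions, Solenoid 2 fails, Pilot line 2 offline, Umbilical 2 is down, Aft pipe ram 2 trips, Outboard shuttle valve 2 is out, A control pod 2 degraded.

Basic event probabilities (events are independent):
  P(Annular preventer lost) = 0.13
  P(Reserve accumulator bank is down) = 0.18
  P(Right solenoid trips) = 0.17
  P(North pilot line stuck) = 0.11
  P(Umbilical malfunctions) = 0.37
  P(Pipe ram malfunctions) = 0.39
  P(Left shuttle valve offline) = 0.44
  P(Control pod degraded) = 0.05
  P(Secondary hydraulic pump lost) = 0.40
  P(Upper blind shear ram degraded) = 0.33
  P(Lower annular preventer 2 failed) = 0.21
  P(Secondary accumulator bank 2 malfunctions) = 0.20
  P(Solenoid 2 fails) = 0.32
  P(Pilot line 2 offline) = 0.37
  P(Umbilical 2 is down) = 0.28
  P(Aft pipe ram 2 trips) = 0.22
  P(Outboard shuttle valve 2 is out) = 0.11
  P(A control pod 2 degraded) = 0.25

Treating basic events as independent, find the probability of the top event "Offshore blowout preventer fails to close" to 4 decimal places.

P(Backup path fails) [OR] = 1 − (1−0.18) × (1−0.17) = 0.319400
P(Ram stack inoperative) [OR] = 1 − (1−0.319400) × (1−0.11) = 0.394266
P(Control pod inoperative) [OR] = 1 − (1−0.37) × (1−0.39) × (1−0.44) = 0.784792
P(Shear sequence unavailable) [AND] = 0.13 × 0.394266 × 0.784792 = 0.040224
P(Annular stack lost) [OR] = 1 − (1−0.05) × (1−0.40) = 0.430000
P(Hydraulic supply lost) [OR] = 1 − (1−0.33) × (1−0.21) = 0.470700
P(Backup path 2 down) [AND] = 0.430000 × 0.470700 = 0.202401
P(Ram stack 2 unavailable) [OR] = 1 − (1−0.32) × (1−0.37) × (1−0.28) × (1−0.22) = 0.759411
P(Control pod 2 fails) [OR] = 1 − (1−0.20) × (1−0.759411) × (1−0.11) = 0.828701
P(Shear sequence 2 unavailable) [AND] = 0.828701 × 0.25 = 0.207175
P(Offshore blowout preventer fails to close) [OR] = 1 − (1−0.040224) × (1−0.202401) × (1−0.207175) = 0.393079
Rounded to 4 decimal places: P(Offshore blowout preventer fails to close) ≈ 0.3931.

0.3931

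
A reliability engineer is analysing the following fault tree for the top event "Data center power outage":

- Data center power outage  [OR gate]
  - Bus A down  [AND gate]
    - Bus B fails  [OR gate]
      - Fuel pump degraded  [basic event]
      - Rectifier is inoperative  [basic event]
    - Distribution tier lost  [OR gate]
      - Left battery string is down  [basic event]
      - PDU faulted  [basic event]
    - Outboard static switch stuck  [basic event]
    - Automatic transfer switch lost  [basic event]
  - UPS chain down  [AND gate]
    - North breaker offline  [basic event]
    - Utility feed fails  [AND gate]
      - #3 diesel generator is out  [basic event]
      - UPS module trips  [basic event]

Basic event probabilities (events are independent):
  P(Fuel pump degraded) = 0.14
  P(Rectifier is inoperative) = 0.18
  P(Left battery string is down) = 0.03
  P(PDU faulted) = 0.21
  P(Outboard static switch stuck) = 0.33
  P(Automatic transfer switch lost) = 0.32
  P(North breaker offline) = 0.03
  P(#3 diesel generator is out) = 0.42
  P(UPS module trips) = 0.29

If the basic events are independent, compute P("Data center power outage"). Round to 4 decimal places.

0.0109

P(Bus B fails) [OR] = 1 − (1−0.14) × (1−0.18) = 0.294800
P(Distribution tier lost) [OR] = 1 − (1−0.03) × (1−0.21) = 0.233700
P(Bus A down) [AND] = 0.294800 × 0.233700 × 0.33 × 0.32 = 0.007275
P(Utility feed fails) [AND] = 0.42 × 0.29 = 0.121800
P(UPS chain down) [AND] = 0.03 × 0.121800 = 0.003654
P(Data center power outage) [OR] = 1 − (1−0.007275) × (1−0.003654) = 0.010902
Rounded to 4 decimal places: P(Data center power outage) ≈ 0.0109.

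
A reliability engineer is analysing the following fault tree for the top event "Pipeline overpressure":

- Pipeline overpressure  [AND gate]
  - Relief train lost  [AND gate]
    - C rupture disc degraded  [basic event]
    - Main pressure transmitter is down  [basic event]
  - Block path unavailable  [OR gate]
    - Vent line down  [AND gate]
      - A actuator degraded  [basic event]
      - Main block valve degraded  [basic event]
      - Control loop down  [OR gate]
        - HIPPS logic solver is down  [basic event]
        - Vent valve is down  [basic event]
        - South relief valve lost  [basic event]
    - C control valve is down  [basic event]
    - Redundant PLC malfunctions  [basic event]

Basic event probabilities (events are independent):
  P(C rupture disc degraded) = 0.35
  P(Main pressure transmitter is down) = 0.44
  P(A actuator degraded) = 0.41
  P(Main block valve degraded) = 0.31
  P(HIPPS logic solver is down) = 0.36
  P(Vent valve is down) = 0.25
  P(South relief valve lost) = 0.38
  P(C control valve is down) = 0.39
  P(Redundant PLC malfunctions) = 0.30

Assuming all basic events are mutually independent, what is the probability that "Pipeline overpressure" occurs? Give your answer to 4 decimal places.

P(Relief train lost) [AND] = 0.35 × 0.44 = 0.154000
P(Control loop down) [OR] = 1 − (1−0.36) × (1−0.25) × (1−0.38) = 0.702400
P(Vent line down) [AND] = 0.41 × 0.31 × 0.702400 = 0.089275
P(Block path unavailable) [OR] = 1 − (1−0.089275) × (1−0.39) × (1−0.30) = 0.611120
P(Pipeline overpressure) [AND] = 0.154000 × 0.611120 = 0.094112
Rounded to 4 decimal places: P(Pipeline overpressure) ≈ 0.0941.

0.0941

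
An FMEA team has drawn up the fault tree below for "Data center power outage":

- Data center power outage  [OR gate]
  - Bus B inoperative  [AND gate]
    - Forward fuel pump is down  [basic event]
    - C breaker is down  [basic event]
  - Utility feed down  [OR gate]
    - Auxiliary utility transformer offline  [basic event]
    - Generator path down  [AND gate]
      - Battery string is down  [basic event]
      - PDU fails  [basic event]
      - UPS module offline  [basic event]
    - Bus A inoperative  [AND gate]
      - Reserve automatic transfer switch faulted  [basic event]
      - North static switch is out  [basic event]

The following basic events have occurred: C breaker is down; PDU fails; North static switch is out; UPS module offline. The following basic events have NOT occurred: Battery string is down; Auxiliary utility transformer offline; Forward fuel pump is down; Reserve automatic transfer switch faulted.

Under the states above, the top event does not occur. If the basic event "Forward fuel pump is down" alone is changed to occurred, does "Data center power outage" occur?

Counterfactual: set "Forward fuel pump is down" to occurred.
Bus B inoperative [AND]: Forward fuel pump is down=occurs, C breaker is down=occurs → all inputs occur → occurs.
Generator path down [AND]: Battery string is down=not, PDU fails=occurs, UPS module offline=occurs → not all inputs occur → does not occur.
Bus A inoperative [AND]: Reserve automatic transfer switch faulted=not, North static switch is out=occurs → not all inputs occur → does not occur.
Utility feed down [OR]: Auxiliary utility transformer offline=not, Generator path down=not, Bus A inoperative=not → no input occurs → does not occur.
Data center power outage [OR]: Bus B inoperative=occurs, Utility feed down=not → at least one input occurs → occurs.

Yes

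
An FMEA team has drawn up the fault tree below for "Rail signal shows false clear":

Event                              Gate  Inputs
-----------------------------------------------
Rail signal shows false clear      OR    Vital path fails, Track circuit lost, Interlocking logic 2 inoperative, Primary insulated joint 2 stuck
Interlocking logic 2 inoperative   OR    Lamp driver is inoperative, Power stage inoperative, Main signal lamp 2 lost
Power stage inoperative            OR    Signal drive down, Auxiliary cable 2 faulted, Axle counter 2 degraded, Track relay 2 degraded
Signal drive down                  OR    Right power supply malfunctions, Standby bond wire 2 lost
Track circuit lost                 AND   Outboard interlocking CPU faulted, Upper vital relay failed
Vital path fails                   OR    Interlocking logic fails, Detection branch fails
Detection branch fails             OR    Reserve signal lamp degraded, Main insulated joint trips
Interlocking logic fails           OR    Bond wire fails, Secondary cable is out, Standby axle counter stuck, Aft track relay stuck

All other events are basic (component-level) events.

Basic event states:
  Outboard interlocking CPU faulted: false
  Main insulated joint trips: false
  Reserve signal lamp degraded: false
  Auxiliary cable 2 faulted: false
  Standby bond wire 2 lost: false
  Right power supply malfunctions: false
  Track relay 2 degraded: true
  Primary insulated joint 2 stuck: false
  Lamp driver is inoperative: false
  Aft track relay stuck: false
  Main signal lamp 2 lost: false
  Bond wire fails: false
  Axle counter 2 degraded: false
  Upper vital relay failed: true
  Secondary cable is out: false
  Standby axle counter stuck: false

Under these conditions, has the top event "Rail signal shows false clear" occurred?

Interlocking logic fails [OR]: Bond wire fails=not, Secondary cable is out=not, Standby axle counter stuck=not, Aft track relay stuck=not → no input occurs → does not occur.
Detection branch fails [OR]: Reserve signal lamp degraded=not, Main insulated joint trips=not → no input occurs → does not occur.
Vital path fails [OR]: Interlocking logic fails=not, Detection branch fails=not → no input occurs → does not occur.
Track circuit lost [AND]: Outboard interlocking CPU faulted=not, Upper vital relay failed=occurs → not all inputs occur → does not occur.
Signal drive down [OR]: Right power supply malfunctions=not, Standby bond wire 2 lost=not → no input occurs → does not occur.
Power stage inoperative [OR]: Signal drive down=not, Auxiliary cable 2 faulted=not, Axle counter 2 degraded=not, Track relay 2 degraded=occurs → at least one input occurs → occurs.
Interlocking logic 2 inoperative [OR]: Lamp driver is inoperative=not, Power stage inoperative=occurs, Main signal lamp 2 lost=not → at least one input occurs → occurs.
Rail signal shows false clear [OR]: Vital path fails=not, Track circuit lost=not, Interlocking logic 2 inoperative=occurs, Primary insulated joint 2 stuck=not → at least one input occurs → occurs.

Yes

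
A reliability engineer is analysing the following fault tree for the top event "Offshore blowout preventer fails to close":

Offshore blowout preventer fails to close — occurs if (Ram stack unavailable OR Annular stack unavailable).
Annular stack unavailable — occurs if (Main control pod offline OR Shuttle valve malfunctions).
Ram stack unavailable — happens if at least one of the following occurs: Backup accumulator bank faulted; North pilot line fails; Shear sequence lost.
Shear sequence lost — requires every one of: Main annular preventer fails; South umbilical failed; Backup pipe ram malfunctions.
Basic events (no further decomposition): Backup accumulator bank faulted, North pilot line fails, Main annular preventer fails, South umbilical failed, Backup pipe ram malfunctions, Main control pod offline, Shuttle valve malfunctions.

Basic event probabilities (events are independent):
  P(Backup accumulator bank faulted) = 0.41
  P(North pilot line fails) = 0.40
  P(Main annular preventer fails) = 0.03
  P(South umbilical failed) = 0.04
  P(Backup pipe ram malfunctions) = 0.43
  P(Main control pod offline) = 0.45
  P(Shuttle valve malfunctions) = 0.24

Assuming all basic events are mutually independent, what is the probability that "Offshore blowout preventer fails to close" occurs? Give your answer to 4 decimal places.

P(Shear sequence lost) [AND] = 0.03 × 0.04 × 0.43 = 0.000516
P(Ram stack unavailable) [OR] = 1 − (1−0.41) × (1−0.40) × (1−0.000516) = 0.646183
P(Annular stack unavailable) [OR] = 1 − (1−0.45) × (1−0.24) = 0.582000
P(Offshore blowout preventer fails to close) [OR] = 1 − (1−0.646183) × (1−0.582000) = 0.852104
Rounded to 4 decimal places: P(Offshore blowout preventer fails to close) ≈ 0.8521.

0.8521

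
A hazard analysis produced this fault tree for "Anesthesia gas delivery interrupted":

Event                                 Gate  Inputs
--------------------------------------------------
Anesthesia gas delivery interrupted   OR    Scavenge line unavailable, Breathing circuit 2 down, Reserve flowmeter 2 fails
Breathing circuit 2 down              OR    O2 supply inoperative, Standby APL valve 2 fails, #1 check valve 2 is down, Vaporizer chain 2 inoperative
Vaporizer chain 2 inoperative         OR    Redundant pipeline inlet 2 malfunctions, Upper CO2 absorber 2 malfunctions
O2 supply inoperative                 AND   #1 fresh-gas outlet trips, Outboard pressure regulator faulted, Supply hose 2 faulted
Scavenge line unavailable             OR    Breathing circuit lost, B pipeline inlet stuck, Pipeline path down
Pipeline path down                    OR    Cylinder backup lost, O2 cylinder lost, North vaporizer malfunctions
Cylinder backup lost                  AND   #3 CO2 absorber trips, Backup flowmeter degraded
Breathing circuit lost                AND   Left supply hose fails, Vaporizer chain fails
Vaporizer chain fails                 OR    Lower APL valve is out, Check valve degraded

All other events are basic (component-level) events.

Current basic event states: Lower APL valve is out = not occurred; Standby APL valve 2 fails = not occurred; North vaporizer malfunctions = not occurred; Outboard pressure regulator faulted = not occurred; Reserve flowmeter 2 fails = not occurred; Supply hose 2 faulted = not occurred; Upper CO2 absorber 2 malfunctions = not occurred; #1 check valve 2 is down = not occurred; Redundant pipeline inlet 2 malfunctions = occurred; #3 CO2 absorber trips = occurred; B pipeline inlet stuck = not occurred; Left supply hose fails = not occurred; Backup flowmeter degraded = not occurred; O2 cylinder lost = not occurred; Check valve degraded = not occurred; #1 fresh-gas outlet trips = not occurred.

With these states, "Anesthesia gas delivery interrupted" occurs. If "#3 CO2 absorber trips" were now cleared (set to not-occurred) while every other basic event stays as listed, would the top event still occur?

Yes

Counterfactual: set "#3 CO2 absorber trips" to not occurred.
Vaporizer chain fails [OR]: Lower APL valve is out=not, Check valve degraded=not → no input occurs → does not occur.
Breathing circuit lost [AND]: Left supply hose fails=not, Vaporizer chain fails=not → not all inputs occur → does not occur.
Cylinder backup lost [AND]: #3 CO2 absorber trips=not, Backup flowmeter degraded=not → not all inputs occur → does not occur.
Pipeline path down [OR]: Cylinder backup lost=not, O2 cylinder lost=not, North vaporizer malfunctions=not → no input occurs → does not occur.
Scavenge line unavailable [OR]: Breathing circuit lost=not, B pipeline inlet stuck=not, Pipeline path down=not → no input occurs → does not occur.
O2 supply inoperative [AND]: #1 fresh-gas outlet trips=not, Outboard pressure regulator faulted=not, Supply hose 2 faulted=not → not all inputs occur → does not occur.
Vaporizer chain 2 inoperative [OR]: Redundant pipeline inlet 2 malfunctions=occurs, Upper CO2 absorber 2 malfunctions=not → at least one input occurs → occurs.
Breathing circuit 2 down [OR]: O2 supply inoperative=not, Standby APL valve 2 fails=not, #1 check valve 2 is down=not, Vaporizer chain 2 inoperative=occurs → at least one input occurs → occurs.
Anesthesia gas delivery interrupted [OR]: Scavenge line unavailable=not, Breathing circuit 2 down=occurs, Reserve flowmeter 2 fails=not → at least one input occurs → occurs.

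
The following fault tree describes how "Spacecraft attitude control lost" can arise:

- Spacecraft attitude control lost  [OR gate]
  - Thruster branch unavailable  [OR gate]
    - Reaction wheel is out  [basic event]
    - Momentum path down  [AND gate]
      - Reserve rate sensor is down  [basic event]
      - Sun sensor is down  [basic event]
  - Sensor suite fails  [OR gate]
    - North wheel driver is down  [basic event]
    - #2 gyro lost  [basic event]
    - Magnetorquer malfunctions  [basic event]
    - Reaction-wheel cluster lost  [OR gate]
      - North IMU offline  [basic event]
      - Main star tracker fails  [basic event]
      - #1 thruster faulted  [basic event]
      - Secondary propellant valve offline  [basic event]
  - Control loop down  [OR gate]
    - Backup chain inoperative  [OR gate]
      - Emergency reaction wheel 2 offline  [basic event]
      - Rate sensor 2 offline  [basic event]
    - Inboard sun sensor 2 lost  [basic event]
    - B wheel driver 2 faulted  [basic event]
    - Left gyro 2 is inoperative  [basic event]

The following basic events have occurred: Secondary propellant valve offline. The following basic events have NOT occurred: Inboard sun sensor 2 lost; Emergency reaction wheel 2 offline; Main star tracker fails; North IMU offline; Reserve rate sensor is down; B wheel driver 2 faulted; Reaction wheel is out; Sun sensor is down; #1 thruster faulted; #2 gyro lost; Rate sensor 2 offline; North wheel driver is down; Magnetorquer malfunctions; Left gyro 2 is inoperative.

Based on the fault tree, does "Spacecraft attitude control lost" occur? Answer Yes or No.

Momentum path down [AND]: Reserve rate sensor is down=not, Sun sensor is down=not → not all inputs occur → does not occur.
Thruster branch unavailable [OR]: Reaction wheel is out=not, Momentum path down=not → no input occurs → does not occur.
Reaction-wheel cluster lost [OR]: North IMU offline=not, Main star tracker fails=not, #1 thruster faulted=not, Secondary propellant valve offline=occurs → at least one input occurs → occurs.
Sensor suite fails [OR]: North wheel driver is down=not, #2 gyro lost=not, Magnetorquer malfunctions=not, Reaction-wheel cluster lost=occurs → at least one input occurs → occurs.
Backup chain inoperative [OR]: Emergency reaction wheel 2 offline=not, Rate sensor 2 offline=not → no input occurs → does not occur.
Control loop down [OR]: Backup chain inoperative=not, Inboard sun sensor 2 lost=not, B wheel driver 2 faulted=not, Left gyro 2 is inoperative=not → no input occurs → does not occur.
Spacecraft attitude control lost [OR]: Thruster branch unavailable=not, Sensor suite fails=occurs, Control loop down=not → at least one input occurs → occurs.

Yes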